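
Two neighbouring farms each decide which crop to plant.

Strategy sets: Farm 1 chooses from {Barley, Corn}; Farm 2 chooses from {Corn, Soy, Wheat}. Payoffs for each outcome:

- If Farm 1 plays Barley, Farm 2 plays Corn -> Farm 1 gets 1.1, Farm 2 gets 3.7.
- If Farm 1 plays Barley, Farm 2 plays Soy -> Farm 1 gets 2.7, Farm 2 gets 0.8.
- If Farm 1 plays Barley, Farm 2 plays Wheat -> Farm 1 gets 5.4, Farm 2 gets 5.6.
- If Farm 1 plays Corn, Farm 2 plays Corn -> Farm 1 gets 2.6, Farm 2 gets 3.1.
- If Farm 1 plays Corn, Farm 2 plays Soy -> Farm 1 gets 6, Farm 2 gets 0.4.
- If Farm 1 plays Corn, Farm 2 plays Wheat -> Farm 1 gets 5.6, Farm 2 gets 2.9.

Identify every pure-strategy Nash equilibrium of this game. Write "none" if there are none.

The unique pure-strategy Nash equilibrium is (Corn, Corn).

(Barley, Corn): Farm 1 can switch to Corn (1.1 → 2.6). Not NE.
(Barley, Soy): Farm 1 can switch to Corn (2.7 → 6). Not NE.
(Barley, Wheat): Farm 1 can switch to Corn (5.4 → 5.6). Not NE.
(Corn, Corn): Farm 1 gets 2.6, best alternative 1.1; Farm 2 gets 3.1, best alternative 2.9. No profitable deviation — NE.
(Corn, Soy): Farm 2 can switch to Corn (0.4 → 3.1). Not NE.
(Corn, Wheat): Farm 2 can switch to Corn (2.9 → 3.1). Not NE.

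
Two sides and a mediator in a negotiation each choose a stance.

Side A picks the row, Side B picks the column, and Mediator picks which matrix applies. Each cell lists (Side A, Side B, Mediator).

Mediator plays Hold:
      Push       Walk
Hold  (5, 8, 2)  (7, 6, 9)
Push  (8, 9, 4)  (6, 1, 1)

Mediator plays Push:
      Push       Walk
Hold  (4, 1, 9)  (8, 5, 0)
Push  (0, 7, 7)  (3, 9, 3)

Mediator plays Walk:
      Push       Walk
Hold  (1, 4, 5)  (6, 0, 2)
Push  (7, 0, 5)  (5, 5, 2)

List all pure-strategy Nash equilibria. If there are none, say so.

(Hold, Push, Hold): Side A can switch to Push (5 → 8). Not NE.
(Hold, Push, Push): Side B can switch to Walk (1 → 5). Not NE.
(Hold, Push, Walk): Side A can switch to Push (1 → 7). Not NE.
(Hold, Walk, Hold): Side B can switch to Push (6 → 8). Not NE.
(Hold, Walk, Push): Mediator can switch to Hold (0 → 9). Not NE.
(Hold, Walk, Walk): Side B can switch to Push (0 → 4). Not NE.
(The remaining 6 profiles each have a profitable deviation by the same check.)

This game has no pure Nash equilibrium.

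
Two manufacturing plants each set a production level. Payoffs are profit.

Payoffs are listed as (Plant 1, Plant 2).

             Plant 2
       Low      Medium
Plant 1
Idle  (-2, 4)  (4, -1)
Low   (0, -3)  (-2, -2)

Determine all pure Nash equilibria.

(Idle, Low): Plant 1 can switch to Low (-2 → 0). Not NE.
(Idle, Medium): Plant 2 can switch to Low (-1 → 4). Not NE.
(Low, Low): Plant 2 can switch to Medium (-3 → -2). Not NE.
(Low, Medium): Plant 1 can switch to Idle (-2 → 4). Not NE.

This game has no pure Nash equilibrium.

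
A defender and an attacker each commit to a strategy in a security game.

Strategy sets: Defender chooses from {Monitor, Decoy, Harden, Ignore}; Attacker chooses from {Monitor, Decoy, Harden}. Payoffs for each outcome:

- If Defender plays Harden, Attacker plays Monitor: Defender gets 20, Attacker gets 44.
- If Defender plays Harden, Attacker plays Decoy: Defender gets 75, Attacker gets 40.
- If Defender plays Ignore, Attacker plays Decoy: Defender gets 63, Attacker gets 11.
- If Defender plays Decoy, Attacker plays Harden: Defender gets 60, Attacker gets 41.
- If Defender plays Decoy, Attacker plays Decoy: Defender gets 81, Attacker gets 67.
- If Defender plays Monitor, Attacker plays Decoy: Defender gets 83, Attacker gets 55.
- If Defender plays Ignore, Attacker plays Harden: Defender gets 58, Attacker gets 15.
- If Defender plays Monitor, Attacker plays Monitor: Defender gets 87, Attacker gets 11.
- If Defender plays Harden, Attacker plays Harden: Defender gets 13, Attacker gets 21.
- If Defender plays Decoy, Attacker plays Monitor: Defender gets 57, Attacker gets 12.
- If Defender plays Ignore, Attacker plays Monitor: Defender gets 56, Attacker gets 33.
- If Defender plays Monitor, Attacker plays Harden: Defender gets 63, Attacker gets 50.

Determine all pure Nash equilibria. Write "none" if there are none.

(Monitor, Monitor): Attacker can switch to Decoy (11 → 55). Not NE.
(Monitor, Decoy): Defender gets 83, best alternative 81; Attacker gets 55, best alternative 50. No profitable deviation — NE.
(Monitor, Harden): Attacker can switch to Decoy (50 → 55). Not NE.
(Decoy, Monitor): Defender can switch to Monitor (57 → 87). Not NE.
(Decoy, Decoy): Defender can switch to Monitor (81 → 83). Not NE.
(Decoy, Harden): Defender can switch to Monitor (60 → 63). Not NE.
(Harden, Monitor): Defender can switch to Monitor (20 → 87). Not NE.
(The remaining 5 profiles each have a profitable deviation by the same check.)

The unique pure-strategy Nash equilibrium is (Monitor, Decoy).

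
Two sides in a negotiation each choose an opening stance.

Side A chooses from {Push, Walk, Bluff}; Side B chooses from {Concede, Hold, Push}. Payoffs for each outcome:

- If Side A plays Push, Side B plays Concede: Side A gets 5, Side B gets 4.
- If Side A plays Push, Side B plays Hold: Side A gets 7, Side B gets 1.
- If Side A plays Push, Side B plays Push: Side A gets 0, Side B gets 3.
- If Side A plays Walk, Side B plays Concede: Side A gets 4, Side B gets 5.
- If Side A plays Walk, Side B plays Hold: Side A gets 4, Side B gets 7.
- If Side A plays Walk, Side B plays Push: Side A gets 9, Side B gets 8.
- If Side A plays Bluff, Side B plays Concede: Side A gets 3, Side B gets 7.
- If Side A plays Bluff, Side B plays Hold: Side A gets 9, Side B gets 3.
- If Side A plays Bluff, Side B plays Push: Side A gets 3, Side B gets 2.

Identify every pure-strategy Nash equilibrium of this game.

The pure Nash equilibria are (Push, Concede); (Walk, Push).

For each strategy profile, look for a profitable unilateral deviation.
(Push, Concede): Side A gets 5, best alternative 4; Side B gets 4, best alternative 3. No profitable deviation — NE.
(Push, Hold): Side A can switch to Bluff (7 → 9). Not NE.
(Push, Push): Side A can switch to Walk (0 → 9). Not NE.
(Walk, Concede): Side A can switch to Push (4 → 5). Not NE.
(Walk, Hold): Side A can switch to Push (4 → 7). Not NE.
(Walk, Push): Side A gets 9, best alternative 3; Side B gets 8, best alternative 7. No profitable deviation — NE.
(Bluff, Concede): Side A can switch to Push (3 → 5). Not NE.
(Bluff, Hold): Side B can switch to Concede (3 → 7). Not NE.
(Bluff, Push): Side A can switch to Walk (3 → 9). Not NE.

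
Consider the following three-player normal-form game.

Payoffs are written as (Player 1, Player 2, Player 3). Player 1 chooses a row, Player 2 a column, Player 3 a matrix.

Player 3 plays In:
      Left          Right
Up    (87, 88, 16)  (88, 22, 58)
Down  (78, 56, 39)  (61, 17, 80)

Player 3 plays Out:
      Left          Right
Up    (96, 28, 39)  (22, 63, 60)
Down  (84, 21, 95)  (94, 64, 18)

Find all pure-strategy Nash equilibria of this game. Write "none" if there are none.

(Up, Left, In): Player 3 can switch to Out (16 → 39). Not NE.
(Up, Left, Out): Player 2 can switch to Right (28 → 63). Not NE.
(Up, Right, In): Player 2 can switch to Left (22 → 88). Not NE.
(Up, Right, Out): Player 1 can switch to Down (22 → 94). Not NE.
(Down, Left, In): Player 1 can switch to Up (78 → 87). Not NE.
(Down, Left, Out): Player 1 can switch to Up (84 → 96). Not NE.
(Down, Right, In): Player 1 can switch to Up (61 → 88). Not NE.
(Down, Right, Out): Player 3 can switch to In (18 → 80). Not NE.

none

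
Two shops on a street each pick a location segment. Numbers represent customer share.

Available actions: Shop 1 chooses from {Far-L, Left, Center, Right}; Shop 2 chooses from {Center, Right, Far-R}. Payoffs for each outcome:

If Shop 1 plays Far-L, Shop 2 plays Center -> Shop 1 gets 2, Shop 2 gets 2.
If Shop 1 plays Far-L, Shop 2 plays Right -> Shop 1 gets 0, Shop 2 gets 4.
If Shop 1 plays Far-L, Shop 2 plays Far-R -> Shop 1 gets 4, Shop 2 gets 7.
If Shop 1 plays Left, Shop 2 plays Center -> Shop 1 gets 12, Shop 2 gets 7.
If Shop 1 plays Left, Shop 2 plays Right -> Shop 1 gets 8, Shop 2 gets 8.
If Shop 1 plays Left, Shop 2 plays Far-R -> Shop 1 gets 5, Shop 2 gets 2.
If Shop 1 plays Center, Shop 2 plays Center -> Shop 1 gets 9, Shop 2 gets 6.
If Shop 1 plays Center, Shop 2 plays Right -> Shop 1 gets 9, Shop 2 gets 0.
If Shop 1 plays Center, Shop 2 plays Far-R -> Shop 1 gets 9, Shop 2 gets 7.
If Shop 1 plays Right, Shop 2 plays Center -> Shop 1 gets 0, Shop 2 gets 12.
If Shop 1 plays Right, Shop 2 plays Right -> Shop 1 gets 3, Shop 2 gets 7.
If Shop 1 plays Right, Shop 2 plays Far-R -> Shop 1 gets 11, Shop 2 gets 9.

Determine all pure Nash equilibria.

No pure-strategy Nash equilibrium.

(Far-L, Center): Shop 1 can switch to Left (2 → 12). Not NE.
(Far-L, Right): Shop 1 can switch to Left (0 → 8). Not NE.
(Far-L, Far-R): Shop 1 can switch to Left (4 → 5). Not NE.
(Left, Center): Shop 2 can switch to Right (7 → 8). Not NE.
(Left, Right): Shop 1 can switch to Center (8 → 9). Not NE.
(Left, Far-R): Shop 1 can switch to Center (5 → 9). Not NE.
(Center, Center): Shop 1 can switch to Left (9 → 12). Not NE.
(Center, Right): Shop 2 can switch to Center (0 → 6). Not NE.
(Center, Far-R): Shop 1 can switch to Right (9 → 11). Not NE.
(Right, Center): Shop 1 can switch to Far-L (0 → 2). Not NE.
(Right, Right): Shop 1 can switch to Left (3 → 8). Not NE.
(Right, Far-R): Shop 2 can switch to Center (9 → 12). Not NE.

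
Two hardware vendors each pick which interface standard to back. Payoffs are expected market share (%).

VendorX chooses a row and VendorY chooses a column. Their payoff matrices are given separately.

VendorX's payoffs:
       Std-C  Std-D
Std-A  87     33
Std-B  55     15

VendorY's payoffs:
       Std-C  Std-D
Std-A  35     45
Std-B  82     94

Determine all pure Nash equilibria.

The unique pure-strategy Nash equilibrium is (Std-A, Std-D).

For each strategy profile, look for a profitable unilateral deviation.
(Std-A, Std-C): VendorY can switch to Std-D (35 → 45). Not NE.
(Std-A, Std-D): VendorX gets 33, best alternative 15; VendorY gets 45, best alternative 35. No profitable deviation — NE.
(Std-B, Std-C): VendorX can switch to Std-A (55 → 87). Not NE.
(Std-B, Std-D): VendorX can switch to Std-A (15 → 33). Not NE.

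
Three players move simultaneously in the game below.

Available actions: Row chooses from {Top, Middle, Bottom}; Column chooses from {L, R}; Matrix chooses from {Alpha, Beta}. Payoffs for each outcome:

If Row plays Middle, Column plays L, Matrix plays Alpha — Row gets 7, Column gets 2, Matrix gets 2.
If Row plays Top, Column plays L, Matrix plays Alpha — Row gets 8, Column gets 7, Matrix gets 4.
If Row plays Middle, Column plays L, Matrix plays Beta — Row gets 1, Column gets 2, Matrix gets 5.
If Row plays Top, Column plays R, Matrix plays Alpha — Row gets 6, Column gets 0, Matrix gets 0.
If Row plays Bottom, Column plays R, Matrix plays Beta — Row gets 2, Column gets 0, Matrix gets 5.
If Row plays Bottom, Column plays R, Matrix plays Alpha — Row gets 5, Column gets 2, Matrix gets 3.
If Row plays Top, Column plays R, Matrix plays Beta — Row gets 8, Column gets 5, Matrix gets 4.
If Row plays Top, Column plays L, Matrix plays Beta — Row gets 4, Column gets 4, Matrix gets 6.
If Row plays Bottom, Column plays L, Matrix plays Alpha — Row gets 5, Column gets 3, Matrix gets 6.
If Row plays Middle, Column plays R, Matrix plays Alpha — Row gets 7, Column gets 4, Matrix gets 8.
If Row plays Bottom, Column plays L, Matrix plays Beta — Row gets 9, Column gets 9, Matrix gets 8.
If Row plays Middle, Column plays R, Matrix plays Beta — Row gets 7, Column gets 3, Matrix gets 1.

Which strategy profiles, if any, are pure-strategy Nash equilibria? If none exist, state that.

Pure-strategy Nash equilibria: (Top, R, Beta), (Middle, R, Alpha), (Bottom, L, Beta)

Row against (L, Alpha): payoffs 8, 7, 5 → best response Top.
Row against (L, Beta): payoffs 4, 1, 9 → best response Bottom.
Row against (R, Alpha): payoffs 6, 7, 5 → best response Middle.
Row against (R, Beta): payoffs 8, 7, 2 → best response Top.
Column against (Top, Alpha): payoffs 7, 0 → best response L.
Column against (Top, Beta): payoffs 4, 5 → best response R.
Column against (Middle, Alpha): payoffs 2, 4 → best response R.
Column against (Middle, Beta): payoffs 2, 3 → best response R.
Column against (Bottom, Alpha): payoffs 3, 2 → best response L.
Column against (Bottom, Beta): payoffs 9, 0 → best response L.
Matrix against (Top, L): payoffs 4, 6 → best response Beta.
Matrix against (Top, R): payoffs 0, 4 → best response Beta.
Matrix against (Middle, L): payoffs 2, 5 → best response Beta.
Matrix against (Middle, R): payoffs 8, 1 → best response Alpha.
Matrix against (Bottom, L): payoffs 6, 8 → best response Beta.
Matrix against (Bottom, R): payoffs 3, 5 → best response Beta.
Mutual best responses: (Top, R, Beta); (Middle, R, Alpha); (Bottom, L, Beta).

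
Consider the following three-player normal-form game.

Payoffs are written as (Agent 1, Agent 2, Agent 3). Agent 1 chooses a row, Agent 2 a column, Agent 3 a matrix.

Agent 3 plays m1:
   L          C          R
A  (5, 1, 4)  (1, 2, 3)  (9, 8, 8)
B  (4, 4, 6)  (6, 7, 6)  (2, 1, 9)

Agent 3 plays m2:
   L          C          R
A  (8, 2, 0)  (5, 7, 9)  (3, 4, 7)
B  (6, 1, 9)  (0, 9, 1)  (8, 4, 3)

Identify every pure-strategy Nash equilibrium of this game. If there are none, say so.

Pure-strategy Nash equilibria: (A, C, m2) and (A, R, m1) and (B, C, m1)

(A, L, m1): Agent 2 can switch to C (1 → 2). Not NE.
(A, L, m2): Agent 2 can switch to C (2 → 7). Not NE.
(A, C, m1): Agent 1 can switch to B (1 → 6). Not NE.
(A, C, m2): Agent 1 gets 5, best alternative 0; Agent 2 gets 7, best alternative 4; Agent 3 gets 9, best alternative 3. No profitable deviation — NE.
(A, R, m1): Agent 1 gets 9, best alternative 2; Agent 2 gets 8, best alternative 2; Agent 3 gets 8, best alternative 7. No profitable deviation — NE.
(A, R, m2): Agent 1 can switch to B (3 → 8). Not NE.
(B, L, m1): Agent 1 can switch to A (4 → 5). Not NE.
(B, L, m2): Agent 1 can switch to A (6 → 8). Not NE.
(B, C, m1): Agent 1 gets 6, best alternative 1; Agent 2 gets 7, best alternative 4; Agent 3 gets 6, best alternative 1. No profitable deviation — NE.
(The remaining 3 profiles each have a profitable deviation by the same check.)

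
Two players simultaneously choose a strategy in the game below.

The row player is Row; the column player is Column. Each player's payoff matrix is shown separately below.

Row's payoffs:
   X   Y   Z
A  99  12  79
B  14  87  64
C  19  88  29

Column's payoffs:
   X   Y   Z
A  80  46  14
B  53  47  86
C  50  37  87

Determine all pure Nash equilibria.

Row against X: payoffs 99, 14, 19 → best response A.
Row against Y: payoffs 12, 87, 88 → best response C.
Row against Z: payoffs 79, 64, 29 → best response A.
Column against A: payoffs 80, 46, 14 → best response X.
Column against B: payoffs 53, 47, 86 → best response Z.
Column against C: payoffs 50, 37, 87 → best response Z.
Mutual best responses: (A, X).

The unique pure-strategy Nash equilibrium is (A, X).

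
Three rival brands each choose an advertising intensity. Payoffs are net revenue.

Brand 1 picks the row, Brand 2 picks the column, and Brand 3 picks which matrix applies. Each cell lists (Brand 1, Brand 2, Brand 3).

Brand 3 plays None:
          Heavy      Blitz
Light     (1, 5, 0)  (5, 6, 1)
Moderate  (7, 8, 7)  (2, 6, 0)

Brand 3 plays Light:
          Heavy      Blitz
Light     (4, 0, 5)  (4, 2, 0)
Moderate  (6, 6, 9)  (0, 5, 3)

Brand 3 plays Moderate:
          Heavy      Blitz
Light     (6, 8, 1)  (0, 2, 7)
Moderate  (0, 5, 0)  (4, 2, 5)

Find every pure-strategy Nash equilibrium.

(Light, Heavy, None): Brand 1 can switch to Moderate (1 → 7). Not NE.
(Light, Heavy, Light): Brand 1 can switch to Moderate (4 → 6). Not NE.
(Light, Heavy, Moderate): Brand 3 can switch to Light (1 → 5). Not NE.
(Light, Blitz, None): Brand 3 can switch to Moderate (1 → 7). Not NE.
(Light, Blitz, Light): Brand 3 can switch to None (0 → 1). Not NE.
(Light, Blitz, Moderate): Brand 1 can switch to Moderate (0 → 4). Not NE.
(Moderate, Heavy, None): Brand 3 can switch to Light (7 → 9). Not NE.
(Moderate, Heavy, Light): Brand 1 gets 6, best alternative 4; Brand 2 gets 6, best alternative 5; Brand 3 gets 9, best alternative 7. No profitable deviation — NE.
(Moderate, Heavy, Moderate): Brand 1 can switch to Light (0 → 6). Not NE.
(The remaining 3 profiles each have a profitable deviation by the same check.)

The unique pure-strategy Nash equilibrium is (Moderate, Heavy, Light).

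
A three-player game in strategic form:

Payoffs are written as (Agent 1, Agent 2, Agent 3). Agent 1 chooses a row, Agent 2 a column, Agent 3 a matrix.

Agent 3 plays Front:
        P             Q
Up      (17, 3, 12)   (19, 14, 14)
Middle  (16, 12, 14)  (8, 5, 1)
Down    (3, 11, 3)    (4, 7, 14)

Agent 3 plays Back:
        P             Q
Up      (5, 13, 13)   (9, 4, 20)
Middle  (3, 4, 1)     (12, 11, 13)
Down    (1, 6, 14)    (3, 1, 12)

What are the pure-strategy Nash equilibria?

Pure-strategy Nash equilibria: (Up, P, Back) and (Middle, Q, Back)

Agent 1 against (P, Front): payoffs 17, 16, 3 → best response Up.
Agent 1 against (P, Back): payoffs 5, 3, 1 → best response Up.
Agent 1 against (Q, Front): payoffs 19, 8, 4 → best response Up.
Agent 1 against (Q, Back): payoffs 9, 12, 3 → best response Middle.
Agent 2 against (Up, Front): payoffs 3, 14 → best response Q.
Agent 2 against (Up, Back): payoffs 13, 4 → best response P.
Agent 2 against (Middle, Front): payoffs 12, 5 → best response P.
Agent 2 against (Middle, Back): payoffs 4, 11 → best response Q.
Agent 2 against (Down, Front): payoffs 11, 7 → best response P.
Agent 2 against (Down, Back): payoffs 6, 1 → best response P.
Agent 3 against (Up, P): payoffs 12, 13 → best response Back.
Agent 3 against (Up, Q): payoffs 14, 20 → best response Back.
Agent 3 against (Middle, P): payoffs 14, 1 → best response Front.
Agent 3 against (Middle, Q): payoffs 1, 13 → best response Back.
Agent 3 against (Down, P): payoffs 3, 14 → best response Back.
Agent 3 against (Down, Q): payoffs 14, 12 → best response Front.
Mutual best responses: (Up, P, Back); (Middle, Q, Back).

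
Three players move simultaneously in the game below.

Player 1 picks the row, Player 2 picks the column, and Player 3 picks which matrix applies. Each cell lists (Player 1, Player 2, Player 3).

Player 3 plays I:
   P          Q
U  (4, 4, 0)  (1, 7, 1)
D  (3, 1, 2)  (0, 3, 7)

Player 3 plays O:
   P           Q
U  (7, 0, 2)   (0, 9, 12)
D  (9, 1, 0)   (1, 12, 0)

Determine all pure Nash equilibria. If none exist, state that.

No pure-strategy Nash equilibrium.

(U, P, I): Player 2 can switch to Q (4 → 7). Not NE.
(U, P, O): Player 1 can switch to D (7 → 9). Not NE.
(U, Q, I): Player 3 can switch to O (1 → 12). Not NE.
(U, Q, O): Player 1 can switch to D (0 → 1). Not NE.
(D, P, I): Player 1 can switch to U (3 → 4). Not NE.
(D, P, O): Player 2 can switch to Q (1 → 12). Not NE.
(The remaining 2 profiles each have a profitable deviation by the same check.)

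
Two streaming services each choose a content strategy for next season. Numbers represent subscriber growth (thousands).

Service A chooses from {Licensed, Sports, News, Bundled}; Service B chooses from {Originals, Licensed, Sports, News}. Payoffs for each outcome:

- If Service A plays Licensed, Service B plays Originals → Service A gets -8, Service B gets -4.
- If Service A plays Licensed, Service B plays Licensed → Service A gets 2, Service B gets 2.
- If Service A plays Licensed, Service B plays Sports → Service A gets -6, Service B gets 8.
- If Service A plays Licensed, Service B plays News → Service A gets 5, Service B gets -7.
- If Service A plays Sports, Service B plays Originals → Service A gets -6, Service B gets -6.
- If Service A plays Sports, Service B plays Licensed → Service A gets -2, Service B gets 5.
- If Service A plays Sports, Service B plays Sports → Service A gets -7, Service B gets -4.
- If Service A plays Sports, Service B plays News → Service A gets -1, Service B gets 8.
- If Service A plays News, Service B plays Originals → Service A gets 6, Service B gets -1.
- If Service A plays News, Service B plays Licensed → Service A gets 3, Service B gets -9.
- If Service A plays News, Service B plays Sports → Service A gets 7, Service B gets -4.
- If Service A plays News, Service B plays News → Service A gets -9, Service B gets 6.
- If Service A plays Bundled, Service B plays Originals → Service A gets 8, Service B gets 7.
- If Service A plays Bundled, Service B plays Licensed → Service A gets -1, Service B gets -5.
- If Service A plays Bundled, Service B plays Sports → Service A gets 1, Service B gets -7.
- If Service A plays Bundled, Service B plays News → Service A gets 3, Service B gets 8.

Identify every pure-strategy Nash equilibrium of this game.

(Licensed, Originals): Service A can switch to Sports (-8 → -6). Not NE.
(Licensed, Licensed): Service A can switch to News (2 → 3). Not NE.
(Licensed, Sports): Service A can switch to News (-6 → 7). Not NE.
(Licensed, News): Service B can switch to Originals (-7 → -4). Not NE.
(Sports, Originals): Service A can switch to News (-6 → 6). Not NE.
(Sports, Licensed): Service A can switch to Licensed (-2 → 2). Not NE.
(Sports, Sports): Service A can switch to Licensed (-7 → -6). Not NE.
(Sports, News): Service A can switch to Licensed (-1 → 5). Not NE.
(News, Originals): Service A can switch to Bundled (6 → 8). Not NE.
(News, Licensed): Service B can switch to Originals (-9 → -1). Not NE.
(The remaining 6 profiles each have a profitable deviation by the same check.)

none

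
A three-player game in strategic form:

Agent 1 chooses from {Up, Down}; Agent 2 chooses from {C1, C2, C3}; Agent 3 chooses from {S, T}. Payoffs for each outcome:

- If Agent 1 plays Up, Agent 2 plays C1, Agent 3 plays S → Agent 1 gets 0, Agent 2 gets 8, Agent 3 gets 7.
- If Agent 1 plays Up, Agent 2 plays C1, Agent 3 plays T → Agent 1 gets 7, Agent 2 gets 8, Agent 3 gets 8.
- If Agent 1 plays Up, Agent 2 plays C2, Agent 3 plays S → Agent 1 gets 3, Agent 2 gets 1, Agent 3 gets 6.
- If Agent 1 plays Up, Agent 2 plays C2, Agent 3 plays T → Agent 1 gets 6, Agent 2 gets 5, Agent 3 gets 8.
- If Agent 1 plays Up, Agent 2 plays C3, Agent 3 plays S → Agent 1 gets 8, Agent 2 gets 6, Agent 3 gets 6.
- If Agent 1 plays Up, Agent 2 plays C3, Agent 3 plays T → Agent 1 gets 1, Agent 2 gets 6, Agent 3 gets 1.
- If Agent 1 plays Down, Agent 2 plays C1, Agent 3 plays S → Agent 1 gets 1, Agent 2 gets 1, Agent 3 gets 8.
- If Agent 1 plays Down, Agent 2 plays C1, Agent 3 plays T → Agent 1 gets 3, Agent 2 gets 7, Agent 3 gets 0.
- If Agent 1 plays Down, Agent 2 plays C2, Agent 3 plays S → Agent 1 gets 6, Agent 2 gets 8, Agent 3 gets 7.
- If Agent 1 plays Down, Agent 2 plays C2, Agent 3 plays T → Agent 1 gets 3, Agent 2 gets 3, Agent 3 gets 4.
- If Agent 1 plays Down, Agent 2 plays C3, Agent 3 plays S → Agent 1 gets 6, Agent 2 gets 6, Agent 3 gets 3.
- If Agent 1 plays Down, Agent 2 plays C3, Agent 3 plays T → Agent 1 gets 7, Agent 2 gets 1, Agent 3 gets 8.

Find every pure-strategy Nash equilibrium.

Mark each player's best response to every combination of opponents' strategies; a profile where every player is best-responding is a pure Nash equilibrium.
Agent 1 against (C1, S): payoffs 0, 1 → best response Down.
Agent 1 against (C1, T): payoffs 7, 3 → best response Up.
Agent 1 against (C2, S): payoffs 3, 6 → best response Down.
Agent 1 against (C2, T): payoffs 6, 3 → best response Up.
Agent 1 against (C3, S): payoffs 8, 6 → best response Up.
Agent 1 against (C3, T): payoffs 1, 7 → best response Down.
Agent 2 against (Up, S): payoffs 8, 1, 6 → best response C1.
Agent 2 against (Up, T): payoffs 8, 5, 6 → best response C1.
Agent 2 against (Down, S): payoffs 1, 8, 6 → best response C2.
Agent 2 against (Down, T): payoffs 7, 3, 1 → best response C1.
Agent 3 against (Up, C1): payoffs 7, 8 → best response T.
Agent 3 against (Up, C2): payoffs 6, 8 → best response T.
Agent 3 against (Up, C3): payoffs 6, 1 → best response S.
Agent 3 against (Down, C1): payoffs 8, 0 → best response S.
Agent 3 against (Down, C2): payoffs 7, 4 → best response S.
Agent 3 against (Down, C3): payoffs 3, 8 → best response T.
Mutual best responses: (Up, C1, T); (Down, C2, S).

(Up, C1, T); (Down, C2, S)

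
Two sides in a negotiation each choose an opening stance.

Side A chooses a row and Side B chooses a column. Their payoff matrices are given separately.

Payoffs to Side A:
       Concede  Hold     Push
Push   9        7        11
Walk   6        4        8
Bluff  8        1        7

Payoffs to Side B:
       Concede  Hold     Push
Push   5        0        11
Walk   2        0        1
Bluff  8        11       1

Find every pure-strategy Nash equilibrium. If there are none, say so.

(Push, Push)

For each strategy profile, look for a profitable unilateral deviation.
(Push, Concede): Side B can switch to Push (5 → 11). Not NE.
(Push, Hold): Side B can switch to Concede (0 → 5). Not NE.
(Push, Push): Side A gets 11, best alternative 8; Side B gets 11, best alternative 5. No profitable deviation — NE.
(Walk, Concede): Side A can switch to Push (6 → 9). Not NE.
(Walk, Hold): Side A can switch to Push (4 → 7). Not NE.
(Walk, Push): Side A can switch to Push (8 → 11). Not NE.
(Bluff, Concede): Side A can switch to Push (8 → 9). Not NE.
(Bluff, Hold): Side A can switch to Push (1 → 7). Not NE.
(Bluff, Push): Side A can switch to Push (7 → 11). Not NE.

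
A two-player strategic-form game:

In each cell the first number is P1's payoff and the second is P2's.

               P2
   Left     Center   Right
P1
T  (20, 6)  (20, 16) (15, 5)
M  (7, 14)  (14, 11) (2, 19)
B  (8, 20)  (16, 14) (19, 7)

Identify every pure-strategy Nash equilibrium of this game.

(T, Center)

Mark each player's best response to every combination of opponents' strategies; a profile where every player is best-responding is a pure Nash equilibrium.
P1 against Left: payoffs 20, 7, 8 → best response T.
P1 against Center: payoffs 20, 14, 16 → best response T.
P1 against Right: payoffs 15, 2, 19 → best response B.
P2 against T: payoffs 6, 16, 5 → best response Center.
P2 against M: payoffs 14, 11, 19 → best response Right.
P2 against B: payoffs 20, 14, 7 → best response Left.
Mutual best responses: (T, Center).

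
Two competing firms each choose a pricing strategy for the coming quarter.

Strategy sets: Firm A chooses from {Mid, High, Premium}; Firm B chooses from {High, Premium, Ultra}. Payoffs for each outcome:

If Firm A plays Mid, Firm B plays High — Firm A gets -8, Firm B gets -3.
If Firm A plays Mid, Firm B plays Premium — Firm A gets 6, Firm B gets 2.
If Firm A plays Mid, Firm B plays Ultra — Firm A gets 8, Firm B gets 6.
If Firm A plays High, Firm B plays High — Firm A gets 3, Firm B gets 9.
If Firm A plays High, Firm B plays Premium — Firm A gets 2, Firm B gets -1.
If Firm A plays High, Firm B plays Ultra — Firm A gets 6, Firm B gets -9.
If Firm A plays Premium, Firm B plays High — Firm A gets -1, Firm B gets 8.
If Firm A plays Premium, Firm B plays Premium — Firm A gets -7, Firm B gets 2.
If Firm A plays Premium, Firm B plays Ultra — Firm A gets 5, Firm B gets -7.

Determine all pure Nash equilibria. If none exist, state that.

(Mid, High): Firm A can switch to High (-8 → 3). Not NE.
(Mid, Premium): Firm B can switch to Ultra (2 → 6). Not NE.
(Mid, Ultra): Firm A gets 8, best alternative 6; Firm B gets 6, best alternative 2. No profitable deviation — NE.
(High, High): Firm A gets 3, best alternative -1; Firm B gets 9, best alternative -1. No profitable deviation — NE.
(High, Premium): Firm A can switch to Mid (2 → 6). Not NE.
(High, Ultra): Firm A can switch to Mid (6 → 8). Not NE.
(Premium, High): Firm A can switch to High (-1 → 3). Not NE.
(Premium, Premium): Firm A can switch to Mid (-7 → 6). Not NE.
(The remaining 1 profile has a profitable deviation by the same check.)

(Mid, Ultra) and (High, High)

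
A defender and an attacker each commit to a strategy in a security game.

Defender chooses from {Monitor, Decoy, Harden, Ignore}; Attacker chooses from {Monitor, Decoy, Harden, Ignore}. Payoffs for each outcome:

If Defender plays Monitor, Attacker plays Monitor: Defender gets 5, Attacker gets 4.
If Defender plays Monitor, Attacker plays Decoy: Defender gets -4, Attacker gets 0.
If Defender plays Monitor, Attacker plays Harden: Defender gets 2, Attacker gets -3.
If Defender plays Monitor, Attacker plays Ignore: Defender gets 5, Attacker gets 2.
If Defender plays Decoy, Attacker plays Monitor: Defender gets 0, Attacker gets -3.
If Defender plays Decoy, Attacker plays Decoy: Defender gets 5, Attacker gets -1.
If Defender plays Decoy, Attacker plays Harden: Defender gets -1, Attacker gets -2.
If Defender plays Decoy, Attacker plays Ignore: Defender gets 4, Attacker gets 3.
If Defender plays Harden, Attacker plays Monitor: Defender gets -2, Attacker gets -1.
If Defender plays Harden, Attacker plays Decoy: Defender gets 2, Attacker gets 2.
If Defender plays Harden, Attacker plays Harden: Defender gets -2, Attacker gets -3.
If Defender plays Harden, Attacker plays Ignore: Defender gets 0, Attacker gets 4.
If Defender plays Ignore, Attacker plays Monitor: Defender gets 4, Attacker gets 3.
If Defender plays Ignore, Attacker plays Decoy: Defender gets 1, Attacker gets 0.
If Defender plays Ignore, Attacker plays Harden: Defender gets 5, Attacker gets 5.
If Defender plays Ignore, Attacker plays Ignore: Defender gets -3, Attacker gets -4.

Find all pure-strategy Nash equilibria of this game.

(Monitor, Monitor), (Ignore, Harden)

(Monitor, Monitor): Defender gets 5, best alternative 4; Attacker gets 4, best alternative 2. No profitable deviation — NE.
(Monitor, Decoy): Defender can switch to Decoy (-4 → 5). Not NE.
(Monitor, Harden): Defender can switch to Ignore (2 → 5). Not NE.
(Monitor, Ignore): Attacker can switch to Monitor (2 → 4). Not NE.
(Decoy, Monitor): Defender can switch to Monitor (0 → 5). Not NE.
(Decoy, Decoy): Attacker can switch to Ignore (-1 → 3). Not NE.
(Decoy, Harden): Defender can switch to Monitor (-1 → 2). Not NE.
(Decoy, Ignore): Defender can switch to Monitor (4 → 5). Not NE.
(Harden, Monitor): Defender can switch to Monitor (-2 → 5). Not NE.
(Harden, Decoy): Defender can switch to Decoy (2 → 5). Not NE.
(Harden, Harden): Defender can switch to Monitor (-2 → 2). Not NE.
(Ignore, Harden): Defender gets 5, best alternative 2; Attacker gets 5, best alternative 3. No profitable deviation — NE.
(The remaining 4 profiles each have a profitable deviation by the same check.)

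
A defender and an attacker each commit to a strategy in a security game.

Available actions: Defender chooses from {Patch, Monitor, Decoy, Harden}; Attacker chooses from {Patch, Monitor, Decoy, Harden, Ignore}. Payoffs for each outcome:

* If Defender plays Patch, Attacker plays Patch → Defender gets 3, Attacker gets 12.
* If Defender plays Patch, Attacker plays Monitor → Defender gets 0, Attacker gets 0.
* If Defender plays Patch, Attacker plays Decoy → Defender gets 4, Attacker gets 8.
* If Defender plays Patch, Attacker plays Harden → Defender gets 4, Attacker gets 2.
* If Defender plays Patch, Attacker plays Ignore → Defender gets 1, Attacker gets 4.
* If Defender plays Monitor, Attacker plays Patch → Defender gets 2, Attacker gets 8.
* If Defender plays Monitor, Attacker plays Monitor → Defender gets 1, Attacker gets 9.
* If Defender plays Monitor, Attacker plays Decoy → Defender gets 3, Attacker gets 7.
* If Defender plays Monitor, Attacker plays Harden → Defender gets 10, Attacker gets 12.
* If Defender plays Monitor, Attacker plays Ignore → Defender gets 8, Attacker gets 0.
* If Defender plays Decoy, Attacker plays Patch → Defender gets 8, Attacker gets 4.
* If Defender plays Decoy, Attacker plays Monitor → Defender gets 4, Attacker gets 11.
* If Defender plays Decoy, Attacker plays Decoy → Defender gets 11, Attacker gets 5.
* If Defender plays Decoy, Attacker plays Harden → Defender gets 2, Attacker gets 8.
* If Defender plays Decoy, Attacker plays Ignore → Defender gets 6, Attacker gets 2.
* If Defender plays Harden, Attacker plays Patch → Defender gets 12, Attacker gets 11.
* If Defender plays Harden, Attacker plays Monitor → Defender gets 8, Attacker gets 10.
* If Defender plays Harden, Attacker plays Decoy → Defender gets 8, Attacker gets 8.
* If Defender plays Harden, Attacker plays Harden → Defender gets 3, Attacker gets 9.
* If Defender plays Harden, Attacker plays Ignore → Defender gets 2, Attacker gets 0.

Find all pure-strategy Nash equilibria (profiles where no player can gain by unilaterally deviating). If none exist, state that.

(Monitor, Harden), (Harden, Patch)

Mark each player's best response to every combination of opponents' strategies; a profile where every player is best-responding is a pure Nash equilibrium.
Defender against Patch: payoffs 3, 2, 8, 12 → best response Harden.
Defender against Monitor: payoffs 0, 1, 4, 8 → best response Harden.
Defender against Decoy: payoffs 4, 3, 11, 8 → best response Decoy.
Defender against Harden: payoffs 4, 10, 2, 3 → best response Monitor.
Defender against Ignore: payoffs 1, 8, 6, 2 → best response Monitor.
Attacker against Patch: payoffs 12, 0, 8, 2, 4 → best response Patch.
Attacker against Monitor: payoffs 8, 9, 7, 12, 0 → best response Harden.
Attacker against Decoy: payoffs 4, 11, 5, 8, 2 → best response Monitor.
Attacker against Harden: payoffs 11, 10, 8, 9, 0 → best response Patch.
Mutual best responses: (Monitor, Harden); (Harden, Patch).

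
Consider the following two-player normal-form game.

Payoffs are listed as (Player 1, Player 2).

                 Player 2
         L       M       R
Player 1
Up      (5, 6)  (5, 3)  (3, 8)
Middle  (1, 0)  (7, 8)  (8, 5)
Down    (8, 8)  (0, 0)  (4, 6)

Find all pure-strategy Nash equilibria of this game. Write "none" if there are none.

Player 1 against L: payoffs 5, 1, 8 → best response Down.
Player 1 against M: payoffs 5, 7, 0 → best response Middle.
Player 1 against R: payoffs 3, 8, 4 → best response Middle.
Player 2 against Up: payoffs 6, 3, 8 → best response R.
Player 2 against Middle: payoffs 0, 8, 5 → best response M.
Player 2 against Down: payoffs 8, 0, 6 → best response L.
Mutual best responses: (Middle, M); (Down, L).

(Middle, M); (Down, L)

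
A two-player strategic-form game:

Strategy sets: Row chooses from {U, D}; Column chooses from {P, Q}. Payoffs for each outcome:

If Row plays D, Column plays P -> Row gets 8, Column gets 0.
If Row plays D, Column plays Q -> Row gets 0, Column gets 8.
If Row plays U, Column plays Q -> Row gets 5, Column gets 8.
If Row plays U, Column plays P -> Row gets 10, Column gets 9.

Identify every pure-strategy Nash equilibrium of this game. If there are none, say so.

(U, P): Row gets 10, best alternative 8; Column gets 9, best alternative 8. No profitable deviation — NE.
(U, Q): Column can switch to P (8 → 9). Not NE.
(D, P): Row can switch to U (8 → 10). Not NE.
(D, Q): Row can switch to U (0 → 5). Not NE.

Pure NE: (U, P)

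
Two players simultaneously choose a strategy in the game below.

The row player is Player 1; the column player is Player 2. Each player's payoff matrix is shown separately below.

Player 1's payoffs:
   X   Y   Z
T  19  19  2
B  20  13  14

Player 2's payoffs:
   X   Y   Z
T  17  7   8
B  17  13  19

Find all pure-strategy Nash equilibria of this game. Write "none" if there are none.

Mark each player's best response to every combination of opponents' strategies; a profile where every player is best-responding is a pure Nash equilibrium.
Player 1 against X: payoffs 19, 20 → best response B.
Player 1 against Y: payoffs 19, 13 → best response T.
Player 1 against Z: payoffs 2, 14 → best response B.
Player 2 against T: payoffs 17, 7, 8 → best response X.
Player 2 against B: payoffs 17, 13, 19 → best response Z.
Mutual best responses: (B, Z).

(B, Z)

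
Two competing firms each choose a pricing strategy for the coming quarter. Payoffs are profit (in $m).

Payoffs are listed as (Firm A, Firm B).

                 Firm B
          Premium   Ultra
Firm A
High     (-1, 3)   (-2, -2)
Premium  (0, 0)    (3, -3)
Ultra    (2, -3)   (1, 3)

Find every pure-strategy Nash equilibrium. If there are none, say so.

Check each profile: it is a Nash equilibrium iff no player can strictly gain by switching unilaterally.
(High, Premium): Firm A can switch to Premium (-1 → 0). Not NE.
(High, Ultra): Firm A can switch to Premium (-2 → 3). Not NE.
(Premium, Premium): Firm A can switch to Ultra (0 → 2). Not NE.
(Premium, Ultra): Firm B can switch to Premium (-3 → 0). Not NE.
(Ultra, Premium): Firm B can switch to Ultra (-3 → 3). Not NE.
(Ultra, Ultra): Firm A can switch to Premium (1 → 3). Not NE.

none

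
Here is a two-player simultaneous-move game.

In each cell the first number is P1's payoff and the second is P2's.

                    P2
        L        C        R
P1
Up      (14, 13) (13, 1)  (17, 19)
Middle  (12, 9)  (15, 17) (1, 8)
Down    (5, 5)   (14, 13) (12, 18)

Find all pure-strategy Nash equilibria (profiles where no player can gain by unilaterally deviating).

P1 against L: payoffs 14, 12, 5 → best response Up.
P1 against C: payoffs 13, 15, 14 → best response Middle.
P1 against R: payoffs 17, 1, 12 → best response Up.
P2 against Up: payoffs 13, 1, 19 → best response R.
P2 against Middle: payoffs 9, 17, 8 → best response C.
P2 against Down: payoffs 5, 13, 18 → best response R.
Mutual best responses: (Up, R); (Middle, C).

The pure Nash equilibria are (Up, R); (Middle, C).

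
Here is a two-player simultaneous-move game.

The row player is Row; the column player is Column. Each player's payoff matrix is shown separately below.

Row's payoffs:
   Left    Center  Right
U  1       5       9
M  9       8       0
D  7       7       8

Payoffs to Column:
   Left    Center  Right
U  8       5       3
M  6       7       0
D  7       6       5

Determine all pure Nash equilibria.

Pure NE: (M, Center)

For each strategy profile, look for a profitable unilateral deviation.
(U, Left): Row can switch to M (1 → 9). Not NE.
(U, Center): Row can switch to M (5 → 8). Not NE.
(U, Right): Column can switch to Left (3 → 8). Not NE.
(M, Left): Column can switch to Center (6 → 7). Not NE.
(M, Center): Row gets 8, best alternative 7; Column gets 7, best alternative 6. No profitable deviation — NE.
(M, Right): Row can switch to U (0 → 9). Not NE.
(D, Left): Row can switch to M (7 → 9). Not NE.
(D, Center): Row can switch to M (7 → 8). Not NE.
(D, Right): Row can switch to U (8 → 9). Not NE.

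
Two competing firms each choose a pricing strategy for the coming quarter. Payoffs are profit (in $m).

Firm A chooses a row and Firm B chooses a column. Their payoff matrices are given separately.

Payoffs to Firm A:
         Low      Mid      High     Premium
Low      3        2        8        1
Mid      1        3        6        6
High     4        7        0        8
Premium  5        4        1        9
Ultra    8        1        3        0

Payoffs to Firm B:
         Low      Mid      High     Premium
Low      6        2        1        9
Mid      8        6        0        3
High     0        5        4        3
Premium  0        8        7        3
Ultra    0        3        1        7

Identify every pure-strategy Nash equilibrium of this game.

The unique pure-strategy Nash equilibrium is (High, Mid).

(Low, Low): Firm A can switch to High (3 → 4). Not NE.
(Low, Mid): Firm A can switch to Mid (2 → 3). Not NE.
(Low, High): Firm B can switch to Low (1 → 6). Not NE.
(Low, Premium): Firm A can switch to Mid (1 → 6). Not NE.
(Mid, Low): Firm A can switch to Low (1 → 3). Not NE.
(Mid, Mid): Firm A can switch to High (3 → 7). Not NE.
(Mid, High): Firm A can switch to Low (6 → 8). Not NE.
(Mid, Premium): Firm A can switch to High (6 → 8). Not NE.
(High, Low): Firm A can switch to Premium (4 → 5). Not NE.
(High, Mid): Firm A gets 7, best alternative 4; Firm B gets 5, best alternative 4. No profitable deviation — NE.
(High, High): Firm A can switch to Low (0 → 8). Not NE.
(The remaining 9 profiles each have a profitable deviation by the same check.)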